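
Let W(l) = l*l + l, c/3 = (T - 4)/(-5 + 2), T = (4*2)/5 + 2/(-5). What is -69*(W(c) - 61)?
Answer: 86871/25 ≈ 3474.8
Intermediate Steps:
T = 6/5 (T = 8*(⅕) + 2*(-⅕) = 8/5 - ⅖ = 6/5 ≈ 1.2000)
c = 14/5 (c = 3*((6/5 - 4)/(-5 + 2)) = 3*(-14/5/(-3)) = 3*(-14/5*(-⅓)) = 3*(14/15) = 14/5 ≈ 2.8000)
W(l) = l + l² (W(l) = l² + l = l + l²)
-69*(W(c) - 61) = -69*(14*(1 + 14/5)/5 - 61) = -69*((14/5)*(19/5) - 61) = -69*(266/25 - 61) = -69*(-1259/25) = 86871/25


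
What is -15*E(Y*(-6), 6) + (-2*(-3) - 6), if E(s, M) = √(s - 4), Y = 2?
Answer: -60*I ≈ -60.0*I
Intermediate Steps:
E(s, M) = √(-4 + s)
-15*E(Y*(-6), 6) + (-2*(-3) - 6) = -15*√(-4 + 2*(-6)) + (-2*(-3) - 6) = -15*√(-4 - 12) + (6 - 6) = -60*I + 0 = -60*I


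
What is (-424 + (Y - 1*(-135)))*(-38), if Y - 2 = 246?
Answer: 1558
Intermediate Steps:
Y = 248 (Y = 2 + 246 = 248)
(-424 + (Y - 1*(-135)))*(-38) = (-424 + (248 - 1*(-135)))*(-38) = (-424 + (248 + 135))*(-38) = (-424 + 383)*(-38) = -41*(-38) = 1558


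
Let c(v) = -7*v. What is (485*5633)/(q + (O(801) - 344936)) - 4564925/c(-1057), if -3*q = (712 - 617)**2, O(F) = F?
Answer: -962938431547/1541108114 ≈ -624.83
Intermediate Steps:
q = -9025/3 (q = -(712 - 617)**2/3 = -1/3*95**2 = -1/3*9025 = -9025/3 ≈ -3008.3)
(485*5633)/(q + (O(801) - 344936)) - 4564925/c(-1057) = (485*5633)/(-9025/3 + (801 - 344936)) - 4564925/((-7*(-1057))) = 2732005/(-9025/3 - 344135) - 4564925/7399 = 2732005/(-1041430/3) - 4564925*1/7399 = 2732005*(-3/1041430) - 4564925/7399 = -1639203/208286 - 4564925/7399 = -962938431547/1541108114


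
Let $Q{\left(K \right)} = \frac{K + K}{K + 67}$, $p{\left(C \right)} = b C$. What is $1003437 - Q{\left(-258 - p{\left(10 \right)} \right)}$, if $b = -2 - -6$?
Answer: $\frac{231793351}{231} \approx 1.0034 \cdot 10^{6}$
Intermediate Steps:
$b = 4$ ($b = -2 + 6 = 4$)
$p{\left(C \right)} = 4 C$
$Q{\left(K \right)} = \frac{2 K}{67 + K}$
$1003437 - Q{\left(-258 - p{\left(10 \right)} \right)} = 1003437 - \frac{2 \left(-258 - 4 \cdot 10\right)}{67 - \left(258 + 4 \cdot 10\right)} = 1003437 - \frac{2 \left(-258 - 40\right)}{67 - 298} = 1003437 - 2 \left(-298\right) \frac{1}{67 - 298} = 1003437 - 2 \left(-298\right) \frac{1}{-231} = 1003437 - 2 \left(-298\right) \left(- \frac{1}{231}\right) = 1003437 - \frac{596}{231} = \frac{231793351}{231}$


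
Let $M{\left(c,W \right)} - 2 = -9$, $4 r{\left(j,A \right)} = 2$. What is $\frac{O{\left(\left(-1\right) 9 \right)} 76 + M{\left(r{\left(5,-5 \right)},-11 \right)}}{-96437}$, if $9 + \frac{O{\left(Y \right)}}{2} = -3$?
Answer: $\frac{1831}{96437} \approx 0.018986$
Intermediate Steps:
$r{\left(j,A \right)} = \frac{1}{2}$ ($r{\left(j,A \right)} = \frac{1}{4} \cdot 2 = \frac{1}{2}$)
$O{\left(Y \right)} = -24$ ($O{\left(Y \right)} = -18 + 2 \left(-3\right) = -18 - 6 = -24$)
$M{\left(c,W \right)} = -7$ ($M{\left(c,W \right)} = 2 - 9 = -7$)
$\frac{O{\left(\left(-1\right) 9 \right)} 76 + M{\left(r{\left(5,-5 \right)},-11 \right)}}{-96437} = \frac{\left(-24\right) 76 - 7}{-96437} = \left(-1824 - 7\right) \left(- \frac{1}{96437}\right) = \left(-1831\right) \left(- \frac{1}{96437}\right) = \frac{1831}{96437}$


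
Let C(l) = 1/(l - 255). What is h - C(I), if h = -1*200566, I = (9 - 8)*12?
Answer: -48737537/243 ≈ -2.0057e+5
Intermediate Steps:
I = 12 (I = 1*12 = 12)
C(l) = 1/(-255 + l)
h = -200566
h - C(I) = -200566 - 1/(-255 + 12) = -200566 - 1/(-243) = -200566 - 1*(-1/243) = -200566 + 1/243 = -48737537/243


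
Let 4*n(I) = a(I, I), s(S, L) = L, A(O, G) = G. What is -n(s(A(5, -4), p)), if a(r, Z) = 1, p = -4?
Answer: -¼ ≈ -0.25000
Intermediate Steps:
n(I) = ¼ (n(I) = (¼)*1 = ¼)
-n(s(A(5, -4), p)) = -1*¼ = -¼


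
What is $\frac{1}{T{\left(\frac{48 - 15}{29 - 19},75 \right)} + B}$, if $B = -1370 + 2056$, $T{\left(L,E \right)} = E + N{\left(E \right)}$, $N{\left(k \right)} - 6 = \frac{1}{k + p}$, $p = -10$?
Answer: $\frac{65}{49856} \approx 0.0013038$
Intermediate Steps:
$N{\left(k \right)} = 6 + \frac{1}{-10 + k}$ ($N{\left(k \right)} = 6 + \frac{1}{k - 10} = 6 + \frac{1}{-10 + k}$)
$T{\left(L,E \right)} = E + \frac{-59 + 6 E}{-10 + E}$
$B = 686$
$\frac{1}{T{\left(\frac{48 - 15}{29 - 19},75 \right)} + B} = \frac{1}{\frac{-59 + 75^{2} - 300}{-10 + 75} + 686} = \frac{1}{\frac{-59 + 5625 - 300}{65} + 686} = \frac{1}{\frac{1}{65} \cdot 5266 + 686} = \frac{1}{\frac{5266}{65} + 686} = \frac{1}{\frac{49856}{65}} = \frac{65}{49856}$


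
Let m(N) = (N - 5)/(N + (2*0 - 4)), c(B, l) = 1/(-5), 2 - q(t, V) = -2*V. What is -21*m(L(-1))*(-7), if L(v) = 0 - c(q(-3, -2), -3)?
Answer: 3528/19 ≈ 185.68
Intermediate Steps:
q(t, V) = 2 + 2*V (q(t, V) = 2 - (-2)*V = 2 + 2*V)
c(B, l) = -⅕
L(v) = ⅕ (L(v) = 0 - 1*(-⅕) = 0 + ⅕ = ⅕)
m(N) = (-5 + N)/(-4 + N) (m(N) = (-5 + N)/(N + (0 - 4)) = (-5 + N)/(N - 4) = (-5 + N)/(-4 + N))
-21*m(L(-1))*(-7) = -21*(-5 + ⅕)/(-4 + ⅕)*(-7) = -21*(-24)/((-19/5)*5)*(-7) = -(-105)*(-24)/(19*5)*(-7) = -21*24/19*(-7) = -504/19*(-7) = 3528/19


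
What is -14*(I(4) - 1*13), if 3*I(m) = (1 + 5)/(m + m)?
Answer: 357/2 ≈ 178.50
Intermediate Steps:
I(m) = 1/m (I(m) = ((1 + 5)/(m + m))/3 = (6/((2*m)))/3 = (6*(1/(2*m)))/3 = (3/m)/3 = 1/m)
-14*(I(4) - 1*13) = -14*(1/4 - 1*13) = -14*(¼ - 13) = -14*(-51/4) = 357/2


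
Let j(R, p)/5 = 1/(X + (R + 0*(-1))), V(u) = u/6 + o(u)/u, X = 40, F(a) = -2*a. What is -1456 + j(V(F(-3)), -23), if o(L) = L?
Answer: -61147/42 ≈ -1455.9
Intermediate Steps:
V(u) = 1 + u/6 (V(u) = u/6 + u/u = u*(1/6) + 1 = u/6 + 1 = 1 + u/6)
j(R, p) = 5/(40 + R) (j(R, p) = 5/(40 + (R + 0*(-1))) = 5/(40 + (R + 0)) = 5/(40 + R))
-1456 + j(V(F(-3)), -23) = -1456 + 5/(40 + (1 + (-2*(-3))/6)) = -1456 + 5/(40 + (1 + (1/6)*6)) = -1456 + 5/(40 + (1 + 1)) = -1456 + 5/(40 + 2) = -1456 + 5/42 = -61147/42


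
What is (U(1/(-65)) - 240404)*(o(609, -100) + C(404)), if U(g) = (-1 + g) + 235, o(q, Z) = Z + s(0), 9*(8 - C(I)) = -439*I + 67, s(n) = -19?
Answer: -550414436158/117 ≈ -4.7044e+9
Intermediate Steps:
C(I) = 5/9 + 439*I/9 (C(I) = 8 - (-439*I + 67)/9 = 8 - (67 - 439*I)/9 = 8 + (-67/9 + 439*I/9) = 5/9 + 439*I/9)
o(q, Z) = -19 + Z (o(q, Z) = Z - 19 = -19 + Z)
U(g) = 234 + g
(U(1/(-65)) - 240404)*(o(609, -100) + C(404)) = ((234 + 1/(-65)) - 240404)*((-19 - 100) + (5/9 + (439/9)*404)) = ((234 - 1/65) - 240404)*(-119 + (5/9 + 177356/9)) = (15209/65 - 240404)*(-119 + 177361/9) = -15611051/65*176290/9 = -550414436158/117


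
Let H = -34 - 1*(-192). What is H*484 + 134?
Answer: 76606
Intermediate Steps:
H = 158 (H = -34 + 192 = 158)
H*484 + 134 = 158*484 + 134 = 76472 + 134 = 76606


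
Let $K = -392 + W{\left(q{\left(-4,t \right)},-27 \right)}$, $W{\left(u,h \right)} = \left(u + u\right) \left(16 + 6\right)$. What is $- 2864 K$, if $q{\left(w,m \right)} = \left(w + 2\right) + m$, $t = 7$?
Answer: $492608$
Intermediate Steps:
$q{\left(w,m \right)} = 2 + m + w$ ($q{\left(w,m \right)} = \left(2 + w\right) + m = 2 + m + w$)
$W{\left(u,h \right)} = 44 u$ ($W{\left(u,h \right)} = 2 u 22 = 44 u$)
$K = -172$ ($K = -392 + 44 \left(2 + 7 - 4\right) = -392 + 44 \cdot 5 = -392 + 220 = -172$)
$- 2864 K = \left(-2864\right) \left(-172\right) = 492608$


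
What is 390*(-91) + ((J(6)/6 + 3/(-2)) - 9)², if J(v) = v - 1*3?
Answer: -35390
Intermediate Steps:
J(v) = -3 + v (J(v) = v - 3 = -3 + v)
390*(-91) + ((J(6)/6 + 3/(-2)) - 9)² = 390*(-91) + (((-3 + 6)/6 + 3/(-2)) - 9)² = -35490 + ((3*(⅙) + 3*(-½)) - 9)² = -35490 + ((½ - 3/2) - 9)² = -35490 + (-1 - 9)² = -35490 + (-10)² = -35490 + 100 = -35390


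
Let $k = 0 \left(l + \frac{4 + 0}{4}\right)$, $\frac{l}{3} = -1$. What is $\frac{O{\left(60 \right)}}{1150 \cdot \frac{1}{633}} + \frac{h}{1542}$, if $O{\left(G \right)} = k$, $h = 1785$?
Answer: $\frac{595}{514} \approx 1.1576$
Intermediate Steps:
$l = -3$ ($l = 3 \left(-1\right) = -3$)
$k = 0$ ($k = 0 \left(-3 + \frac{4 + 0}{4}\right) = 0 \left(-3 + \frac{1}{4} \cdot 4\right) = 0 \left(-3 + 1\right) = 0 \left(-2\right) = 0$)
$O{\left(G \right)} = 0$
$\frac{O{\left(60 \right)}}{1150 \cdot \frac{1}{633}} + \frac{h}{1542} = \frac{0}{1150 \cdot \frac{1}{633}} + \frac{1785}{1542} = \frac{0}{1150 \cdot \frac{1}{633}} + 1785 \cdot \frac{1}{1542} = \frac{0}{\frac{1150}{633}} + \frac{595}{514} = 0 \cdot \frac{633}{1150} + \frac{595}{514} = 0 + \frac{595}{514} = \frac{595}{514}$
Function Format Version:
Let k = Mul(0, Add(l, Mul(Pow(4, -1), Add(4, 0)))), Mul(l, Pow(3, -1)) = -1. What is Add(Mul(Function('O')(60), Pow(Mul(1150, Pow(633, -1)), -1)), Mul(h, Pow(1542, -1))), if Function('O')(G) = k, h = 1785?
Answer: Rational(595, 514) ≈ 1.1576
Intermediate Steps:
l = -3 (l = Mul(3, -1) = -3)
k = 0 (k = Mul(0, Add(-3, Mul(Pow(4, -1), Add(4, 0)))) = Mul(0, Add(-3, Mul(Rational(1, 4), 4))) = Mul(0, Add(-3, 1)) = Mul(0, -2) = 0)
Function('O')(G) = 0
Add(Mul(Function('O')(60), Pow(Mul(1150, Pow(633, -1)), -1)), Mul(h, Pow(1542, -1))) = Add(Mul(0, Pow(Mul(1150, Pow(633, -1)), -1)), Mul(1785, Pow(1542, -1))) = Add(Mul(0, Pow(Mul(1150, Rational(1, 633)), -1)), Mul(1785, Rational(1, 1542))) = Add(Mul(0, Pow(Rational(1150, 633), -1)), Rational(595, 514)) = Add(Mul(0, Rational(633, 1150)), Rational(595, 514)) = Add(0, Rational(595, 514)) = Rational(595, 514)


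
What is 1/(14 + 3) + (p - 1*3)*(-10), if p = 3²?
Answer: -1019/17 ≈ -59.941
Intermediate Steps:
p = 9
1/(14 + 3) + (p - 1*3)*(-10) = 1/(14 + 3) + (9 - 1*3)*(-10) = 1/17 + (9 - 3)*(-10) = 1/17 + 6*(-10) = 1/17 - 60 = -1019/17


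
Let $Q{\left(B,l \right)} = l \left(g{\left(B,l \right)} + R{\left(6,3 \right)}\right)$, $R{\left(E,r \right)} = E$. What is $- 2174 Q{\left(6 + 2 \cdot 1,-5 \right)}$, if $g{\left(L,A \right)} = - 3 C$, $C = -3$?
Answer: $163050$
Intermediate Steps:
$g{\left(L,A \right)} = 9$ ($g{\left(L,A \right)} = \left(-3\right) \left(-3\right) = 9$)
$Q{\left(B,l \right)} = 15 l$ ($Q{\left(B,l \right)} = l \left(9 + 6\right) = l 15 = 15 l$)
$- 2174 Q{\left(6 + 2 \cdot 1,-5 \right)} = - 2174 \cdot 15 \left(-5\right) = \left(-2174\right) \left(-75\right) = 163050$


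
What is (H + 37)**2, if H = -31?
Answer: 36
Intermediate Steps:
(H + 37)**2 = (-31 + 37)**2 = 6**2 = 36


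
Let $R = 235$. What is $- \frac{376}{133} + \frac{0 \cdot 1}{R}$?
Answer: $- \frac{376}{133} \approx -2.8271$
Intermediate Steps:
$- \frac{376}{133} + \frac{0 \cdot 1}{R} = - \frac{376}{133} + \frac{0 \cdot 1}{235} = \left(-376\right) \frac{1}{133} + 0 \cdot \frac{1}{235} = - \frac{376}{133} + 0 = - \frac{376}{133}$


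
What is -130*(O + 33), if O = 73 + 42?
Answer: -19240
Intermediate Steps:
O = 115
-130*(O + 33) = -130*(115 + 33) = -130*148 = -19240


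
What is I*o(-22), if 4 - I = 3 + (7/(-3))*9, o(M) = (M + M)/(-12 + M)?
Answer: 484/17 ≈ 28.471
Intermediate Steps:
o(M) = 2*M/(-12 + M) (o(M) = (2*M)/(-12 + M) = 2*M/(-12 + M))
I = 22 (I = 4 - (3 + (7/(-3))*9) = 4 - (3 + (7*(-1/3))*9) = 4 - (3 - 7/3*9) = 4 - (3 - 21) = 4 - 1*(-18) = 4 + 18 = 22)
I*o(-22) = 22*(2*(-22)/(-12 - 22)) = 22*(2*(-22)/(-34)) = 22*(2*(-22)*(-1/34)) = 22*(22/17) = 484/17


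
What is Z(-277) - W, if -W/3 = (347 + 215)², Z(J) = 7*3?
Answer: 947553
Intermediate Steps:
Z(J) = 21
W = -947532 (W = -3*(347 + 215)² = -3*562² = -3*315844 = -947532)
Z(-277) - W = 21 - 1*(-947532) = 21 + 947532 = 947553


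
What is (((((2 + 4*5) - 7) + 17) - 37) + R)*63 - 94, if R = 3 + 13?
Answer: 599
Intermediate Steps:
R = 16
(((((2 + 4*5) - 7) + 17) - 37) + R)*63 - 94 = (((((2 + 4*5) - 7) + 17) - 37) + 16)*63 - 94 = (((((2 + 20) - 7) + 17) - 37) + 16)*63 - 94 = ((((22 - 7) + 17) - 37) + 16)*63 - 94 = (((15 + 17) - 37) + 16)*63 - 94 = ((32 - 37) + 16)*63 - 94 = (-5 + 16)*63 - 94 = 11*63 - 94 = 693 - 94 = 599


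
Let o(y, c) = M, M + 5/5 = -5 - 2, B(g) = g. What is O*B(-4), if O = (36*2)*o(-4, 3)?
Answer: 2304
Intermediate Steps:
M = -8 (M = -1 + (-5 - 2) = -1 - 7 = -8)
o(y, c) = -8
O = -576 (O = (36*2)*(-8) = 72*(-8) = -576)
O*B(-4) = -576*(-4) = 2304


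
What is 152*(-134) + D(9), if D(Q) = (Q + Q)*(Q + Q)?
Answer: -20044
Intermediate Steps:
D(Q) = 4*Q² (D(Q) = (2*Q)*(2*Q) = 4*Q²)
152*(-134) + D(9) = 152*(-134) + 4*9² = -20368 + 4*81 = -20368 + 324 = -20044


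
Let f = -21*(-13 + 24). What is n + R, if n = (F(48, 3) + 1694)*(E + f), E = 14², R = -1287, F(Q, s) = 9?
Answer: -60892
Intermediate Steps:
E = 196
f = -231 (f = -21*11 = -231)
n = -59605 (n = (9 + 1694)*(196 - 231) = 1703*(-35) = -59605)
n + R = -59605 - 1287 = -60892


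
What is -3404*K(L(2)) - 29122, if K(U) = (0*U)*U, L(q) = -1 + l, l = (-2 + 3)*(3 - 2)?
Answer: -29122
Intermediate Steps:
l = 1 (l = 1*1 = 1)
L(q) = 0 (L(q) = -1 + 1 = 0)
K(U) = 0 (K(U) = 0*U = 0)
-3404*K(L(2)) - 29122 = -3404*0 - 29122 = 0 - 29122 = -29122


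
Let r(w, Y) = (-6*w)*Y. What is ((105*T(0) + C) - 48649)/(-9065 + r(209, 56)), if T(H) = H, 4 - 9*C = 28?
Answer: 145955/237867 ≈ 0.61360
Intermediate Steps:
C = -8/3 (C = 4/9 - ⅑*28 = 4/9 - 28/9 = -8/3 ≈ -2.6667)
r(w, Y) = -6*Y*w
((105*T(0) + C) - 48649)/(-9065 + r(209, 56)) = ((105*0 - 8/3) - 48649)/(-9065 - 6*56*209) = ((0 - 8/3) - 48649)/(-9065 - 70224) = (-8/3 - 48649)/(-79289) = -145955/3*(-1/79289) = 145955/237867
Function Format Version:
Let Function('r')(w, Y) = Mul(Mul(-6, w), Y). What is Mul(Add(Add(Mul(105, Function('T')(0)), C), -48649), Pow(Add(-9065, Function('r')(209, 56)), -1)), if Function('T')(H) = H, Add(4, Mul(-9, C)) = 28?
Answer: Rational(145955, 237867) ≈ 0.61360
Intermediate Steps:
C = Rational(-8, 3) (C = Add(Rational(4, 9), Mul(Rational(-1, 9), 28)) = Add(Rational(4, 9), Rational(-28, 9)) = Rational(-8, 3) ≈ -2.6667)
Function('r')(w, Y) = Mul(-6, Y, w)
Mul(Add(Add(Mul(105, Function('T')(0)), C), -48649), Pow(Add(-9065, Function('r')(209, 56)), -1)) = Mul(Add(Add(Mul(105, 0), Rational(-8, 3)), -48649), Pow(Add(-9065, Mul(-6, 56, 209)), -1)) = Mul(Add(Add(0, Rational(-8, 3)), -48649), Pow(Add(-9065, -70224), -1)) = Mul(Add(Rational(-8, 3), -48649), Pow(-79289, -1)) = Mul(Rational(-145955, 3), Rational(-1, 79289)) = Rational(145955, 237867)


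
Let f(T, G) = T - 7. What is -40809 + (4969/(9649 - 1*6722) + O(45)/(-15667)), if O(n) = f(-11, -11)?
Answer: -1871313020972/45857309 ≈ -40807.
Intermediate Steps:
f(T, G) = -7 + T
O(n) = -18 (O(n) = -7 - 11 = -18)
-40809 + (4969/(9649 - 1*6722) + O(45)/(-15667)) = -40809 + (4969/(9649 - 1*6722) - 18/(-15667)) = -40809 + (4969/(9649 - 6722) - 18*(-1/15667)) = -40809 + (4969/2927 + 18/15667) = -40809 + 77902009/45857309 = -1871313020972/45857309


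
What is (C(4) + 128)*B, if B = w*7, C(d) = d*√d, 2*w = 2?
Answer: 952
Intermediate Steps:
w = 1 (w = (½)*2 = 1)
C(d) = d^(3/2)
B = 7 (B = 1*7 = 7)
(C(4) + 128)*B = (4^(3/2) + 128)*7 = (8 + 128)*7 = 136*7 = 952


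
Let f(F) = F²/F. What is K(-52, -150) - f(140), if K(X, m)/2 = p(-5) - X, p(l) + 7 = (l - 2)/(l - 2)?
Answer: -48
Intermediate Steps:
f(F) = F
p(l) = -6 (p(l) = -7 + (l - 2)/(l - 2) = -7 + (-2 + l)/(-2 + l) = -7 + 1 = -6)
K(X, m) = -12 - 2*X (K(X, m) = 2*(-6 - X) = -12 - 2*X)
K(-52, -150) - f(140) = (-12 - 2*(-52)) - 1*140 = (-12 + 104) - 140 = 92 - 140 = -48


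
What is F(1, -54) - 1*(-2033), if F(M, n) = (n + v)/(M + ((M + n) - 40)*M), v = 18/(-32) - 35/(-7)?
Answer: 2993369/1472 ≈ 2033.5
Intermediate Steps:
v = 71/16 (v = 18*(-1/32) - 35*(-⅐) = -9/16 + 5 = 71/16 ≈ 4.4375)
F(M, n) = (71/16 + n)/(M + M*(-40 + M + n)) (F(M, n) = (n + 71/16)/(M + ((M + n) - 40)*M) = (71/16 + n)/(M + (-40 + M + n)*M) = (71/16 + n)/(M + M*(-40 + M + n)))
F(1, -54) - 1*(-2033) = (71/16 - 54)/(1*(-39 + 1 - 54)) - 1*(-2033) = 1*(-793/16)/(-92) + 2033 = 1*(-1/92)*(-793/16) + 2033 = 793/1472 + 2033 = 2993369/1472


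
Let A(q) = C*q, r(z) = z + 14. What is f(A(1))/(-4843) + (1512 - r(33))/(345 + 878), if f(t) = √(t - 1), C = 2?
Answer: 7093772/5922989 ≈ 1.1977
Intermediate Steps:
r(z) = 14 + z
A(q) = 2*q
f(t) = √(-1 + t)
f(A(1))/(-4843) + (1512 - r(33))/(345 + 878) = √(-1 + 2*1)/(-4843) + (1512 - (14 + 33))/(345 + 878) = √(-1 + 2)*(-1/4843) + (1512 - 1*47)/1223 = √1*(-1/4843) + (1512 - 47)*(1/1223) = 1*(-1/4843) + 1465*(1/1223) = -1/4843 + 1465/1223 = 7093772/5922989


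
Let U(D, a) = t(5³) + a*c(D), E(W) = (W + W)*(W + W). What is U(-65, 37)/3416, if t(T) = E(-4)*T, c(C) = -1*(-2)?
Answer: 4037/1708 ≈ 2.3636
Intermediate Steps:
c(C) = 2
E(W) = 4*W² (E(W) = (2*W)*(2*W) = 4*W²)
t(T) = 64*T (t(T) = (4*(-4)²)*T = (4*16)*T = 64*T)
U(D, a) = 8000 + 2*a (U(D, a) = 64*5³ + a*2 = 64*125 + 2*a = 8000 + 2*a)
U(-65, 37)/3416 = (8000 + 2*37)/3416 = (8000 + 74)*(1/3416) = 8074*(1/3416) = 4037/1708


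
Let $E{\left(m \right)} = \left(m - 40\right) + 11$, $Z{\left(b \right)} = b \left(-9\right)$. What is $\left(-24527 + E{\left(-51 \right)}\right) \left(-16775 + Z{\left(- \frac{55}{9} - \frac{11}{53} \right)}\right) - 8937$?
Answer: $\frac{21802829366}{53} \approx 4.1137 \cdot 10^{8}$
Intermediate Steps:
$Z{\left(b \right)} = - 9 b$
$E{\left(m \right)} = -29 + m$ ($E{\left(m \right)} = \left(-40 + m\right) + 11 = -29 + m$)
$\left(-24527 + E{\left(-51 \right)}\right) \left(-16775 + Z{\left(- \frac{55}{9} - \frac{11}{53} \right)}\right) - 8937 = \left(-24527 - 80\right) \left(-16775 - 9 \left(- \frac{55}{9} - \frac{11}{53}\right)\right) - 8937 = \left(-24527 - 80\right) \left(-16775 - 9 \left(\left(-55\right) \frac{1}{9} - \frac{11}{53}\right)\right) - 8937 = - 24607 \left(-16775 - 9 \left(- \frac{55}{9} - \frac{11}{53}\right)\right) - 8937 = - 24607 \left(-16775 - - \frac{3014}{53}\right) - 8937 = - 24607 \left(-16775 + \frac{3014}{53}\right) - 8937 = \left(-24607\right) \left(- \frac{886061}{53}\right) - 8937 = \frac{21803303027}{53} - 8937 = \frac{21802829366}{53}$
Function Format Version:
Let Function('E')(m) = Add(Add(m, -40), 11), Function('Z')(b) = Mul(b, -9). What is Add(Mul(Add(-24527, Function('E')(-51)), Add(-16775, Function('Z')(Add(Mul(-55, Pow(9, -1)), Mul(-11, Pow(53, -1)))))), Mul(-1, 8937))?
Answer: Rational(21802829366, 53) ≈ 4.1137e+8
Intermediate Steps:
Function('Z')(b) = Mul(-9, b)
Function('E')(m) = Add(-29, m) (Function('E')(m) = Add(Add(-40, m), 11) = Add(-29, m))
Add(Mul(Add(-24527, Function('E')(-51)), Add(-16775, Function('Z')(Add(Mul(-55, Pow(9, -1)), Mul(-11, Pow(53, -1)))))), Mul(-1, 8937)) = Add(Mul(Add(-24527, Add(-29, -51)), Add(-16775, Mul(-9, Add(Mul(-55, Pow(9, -1)), Mul(-11, Pow(53, -1)))))), Mul(-1, 8937)) = Add(Mul(Add(-24527, -80), Add(-16775, Mul(-9, Add(Mul(-55, Rational(1, 9)), Mul(-11, Rational(1, 53)))))), -8937) = Add(Mul(-24607, Add(-16775, Mul(-9, Add(Rational(-55, 9), Rational(-11, 53))))), -8937) = Add(Mul(-24607, Add(-16775, Mul(-9, Rational(-3014, 477)))), -8937) = Add(Mul(-24607, Add(-16775, Rational(3014, 53))), -8937) = Add(Mul(-24607, Rational(-886061, 53)), -8937) = Add(Rational(21803303027, 53), -8937) = Rational(21802829366, 53)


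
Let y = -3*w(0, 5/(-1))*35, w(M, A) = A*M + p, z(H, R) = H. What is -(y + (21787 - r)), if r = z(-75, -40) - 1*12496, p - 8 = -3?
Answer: -33833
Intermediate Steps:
p = 5 (p = 8 - 3 = 5)
w(M, A) = 5 + A*M (w(M, A) = A*M + 5 = 5 + A*M)
y = -525 (y = -3*(5 + (5/(-1))*0)*35 = -3*(5 + (5*(-1))*0)*35 = -3*(5 - 5*0)*35 = -3*(5 + 0)*35 = -3*5*35 = -15*35 = -525)
r = -12571 (r = -75 - 1*12496 = -75 - 12496 = -12571)
-(y + (21787 - r)) = -(-525 + (21787 - 1*(-12571))) = -(-525 + (21787 + 12571)) = -(-525 + 34358) = -1*33833 = -33833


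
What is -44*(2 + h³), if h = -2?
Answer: 264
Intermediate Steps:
-44*(2 + h³) = -44*(2 + (-2)³) = -44*(2 - 8) = -44*(-6) = 264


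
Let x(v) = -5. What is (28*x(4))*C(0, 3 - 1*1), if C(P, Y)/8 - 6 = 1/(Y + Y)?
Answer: -7000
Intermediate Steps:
C(P, Y) = 48 + 4/Y (C(P, Y) = 48 + 8/(Y + Y) = 48 + 8/((2*Y)) = 48 + 8*(1/(2*Y)) = 48 + 4/Y)
(28*x(4))*C(0, 3 - 1*1) = (28*(-5))*(48 + 4/(3 - 1*1)) = -140*(48 + 4/(3 - 1)) = -140*(48 + 4/2) = -140*(48 + 4*(½)) = -140*(48 + 2) = -140*50 = -7000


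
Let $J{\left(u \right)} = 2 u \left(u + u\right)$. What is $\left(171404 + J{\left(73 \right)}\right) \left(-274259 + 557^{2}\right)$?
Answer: $6935992800$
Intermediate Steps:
$J{\left(u \right)} = 4 u^{2}$ ($J{\left(u \right)} = 2 u 2 u = 2 \cdot 2 u^{2} = 4 u^{2}$)
$\left(171404 + J{\left(73 \right)}\right) \left(-274259 + 557^{2}\right) = \left(171404 + 4 \cdot 73^{2}\right) \left(-274259 + 557^{2}\right) = \left(171404 + 4 \cdot 5329\right) \left(-274259 + 310249\right) = \left(171404 + 21316\right) 35990 = 192720 \cdot 35990 = 6935992800$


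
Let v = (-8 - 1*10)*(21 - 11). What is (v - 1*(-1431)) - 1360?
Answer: -109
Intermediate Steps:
v = -180 (v = (-8 - 10)*10 = -18*10 = -180)
(v - 1*(-1431)) - 1360 = (-180 - 1*(-1431)) - 1360 = (-180 + 1431) - 1360 = 1251 - 1360 = -109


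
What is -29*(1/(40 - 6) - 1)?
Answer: 957/34 ≈ 28.147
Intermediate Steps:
-29*(1/(40 - 6) - 1) = -29*(1/34 - 1) = -29*(-33/34) = 957/34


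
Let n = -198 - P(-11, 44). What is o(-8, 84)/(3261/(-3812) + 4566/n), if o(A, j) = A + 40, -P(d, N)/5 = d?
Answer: -30861952/18230625 ≈ -1.6929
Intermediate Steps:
P(d, N) = -5*d
o(A, j) = 40 + A
n = -253 (n = -198 - (-5)*(-11) = -198 - 1*55 = -198 - 55 = -253)
o(-8, 84)/(3261/(-3812) + 4566/n) = (40 - 8)/(3261/(-3812) + 4566/(-253)) = 32/(3261*(-1/3812) + 4566*(-1/253)) = 32/(-3261/3812 - 4566/253) = 32/(-18230625/964436) = 32*(-964436/18230625) = -30861952/18230625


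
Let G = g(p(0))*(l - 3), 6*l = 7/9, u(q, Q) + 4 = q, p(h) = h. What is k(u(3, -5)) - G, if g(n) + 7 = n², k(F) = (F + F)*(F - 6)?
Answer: -329/54 ≈ -6.0926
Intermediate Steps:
u(q, Q) = -4 + q
k(F) = 2*F*(-6 + F) (k(F) = (2*F)*(-6 + F) = 2*F*(-6 + F))
g(n) = -7 + n²
l = 7/54 (l = (7/9)/6 = (7*(⅑))/6 = (⅙)*(7/9) = 7/54 ≈ 0.12963)
G = 1085/54 (G = (-7 + 0²)*(7/54 - 3) = (-7 + 0)*(-155/54) = -7*(-155/54) = 1085/54 ≈ 20.093)
k(u(3, -5)) - G = 2*(-4 + 3)*(-6 + (-4 + 3)) - 1*1085/54 = 2*(-1)*(-6 - 1) - 1085/54 = 2*(-1)*(-7) - 1085/54 = 14 - 1085/54 = -329/54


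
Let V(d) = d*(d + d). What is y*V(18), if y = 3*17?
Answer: 33048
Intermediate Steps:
V(d) = 2*d² (V(d) = d*(2*d) = 2*d²)
y = 51
y*V(18) = 51*(2*18²) = 51*(2*324) = 51*648 = 33048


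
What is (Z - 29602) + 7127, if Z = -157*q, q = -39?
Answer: -16352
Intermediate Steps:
Z = 6123 (Z = -157*(-39) = 6123)
(Z - 29602) + 7127 = (6123 - 29602) + 7127 = -23479 + 7127 = -16352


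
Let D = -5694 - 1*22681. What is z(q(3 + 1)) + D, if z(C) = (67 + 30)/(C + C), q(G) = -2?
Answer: -113597/4 ≈ -28399.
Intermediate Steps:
z(C) = 97/(2*C) (z(C) = 97/((2*C)) = 97*(1/(2*C)) = 97/(2*C))
D = -28375 (D = -5694 - 22681 = -28375)
z(q(3 + 1)) + D = (97/2)/(-2) - 28375 = (97/2)*(-½) - 28375 = -97/4 - 28375 = -113597/4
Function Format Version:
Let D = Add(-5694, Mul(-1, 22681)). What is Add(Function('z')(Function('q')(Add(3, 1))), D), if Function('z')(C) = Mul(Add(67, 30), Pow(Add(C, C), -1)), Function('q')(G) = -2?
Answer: Rational(-113597, 4) ≈ -28399.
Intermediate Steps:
Function('z')(C) = Mul(Rational(97, 2), Pow(C, -1)) (Function('z')(C) = Mul(97, Pow(Mul(2, C), -1)) = Mul(97, Mul(Rational(1, 2), Pow(C, -1))) = Mul(Rational(97, 2), Pow(C, -1)))
D = -28375 (D = Add(-5694, -22681) = -28375)
Add(Function('z')(Function('q')(Add(3, 1))), D) = Add(Mul(Rational(97, 2), Pow(-2, -1)), -28375) = Add(Mul(Rational(97, 2), Rational(-1, 2)), -28375) = Add(Rational(-97, 4), -28375) = Rational(-113597, 4)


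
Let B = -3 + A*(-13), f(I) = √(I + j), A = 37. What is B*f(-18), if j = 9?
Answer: -1452*I ≈ -1452.0*I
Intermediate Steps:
f(I) = √(9 + I) (f(I) = √(I + 9) = √(9 + I))
B = -484 (B = -3 + 37*(-13) = -3 - 481 = -484)
B*f(-18) = -484*√(9 - 18) = -1452*I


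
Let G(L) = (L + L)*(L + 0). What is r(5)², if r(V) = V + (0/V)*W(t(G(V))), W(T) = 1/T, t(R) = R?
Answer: 25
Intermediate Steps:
G(L) = 2*L² (G(L) = (2*L)*L = 2*L²)
W(T) = 1/T
r(V) = V (r(V) = V + (0/V)/((2*V²)) = V + 0*(1/(2*V²)) = V + 0 = V)
r(5)² = 5² = 25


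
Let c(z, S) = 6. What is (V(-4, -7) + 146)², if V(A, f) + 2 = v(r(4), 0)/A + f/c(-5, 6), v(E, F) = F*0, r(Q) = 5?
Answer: 734449/36 ≈ 20401.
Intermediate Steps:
v(E, F) = 0
V(A, f) = -2 + f/6 (V(A, f) = -2 + (0/A + f/6) = -2 + (0 + f*(⅙)) = -2 + (0 + f/6) = -2 + f/6)
(V(-4, -7) + 146)² = ((-2 + (⅙)*(-7)) + 146)² = ((-2 - 7/6) + 146)² = (-19/6 + 146)² = (857/6)² = 734449/36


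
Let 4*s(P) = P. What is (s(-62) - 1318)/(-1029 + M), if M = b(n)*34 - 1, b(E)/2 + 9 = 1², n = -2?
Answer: 2667/3148 ≈ 0.84720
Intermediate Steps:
b(E) = -16 (b(E) = -18 + 2*1² = -18 + 2*1 = -18 + 2 = -16)
s(P) = P/4
M = -545 (M = -16*34 - 1 = -544 - 1 = -545)
(s(-62) - 1318)/(-1029 + M) = ((¼)*(-62) - 1318)/(-1029 - 545) = (-31/2 - 1318)/(-1574) = -2667/2*(-1/1574) = 2667/3148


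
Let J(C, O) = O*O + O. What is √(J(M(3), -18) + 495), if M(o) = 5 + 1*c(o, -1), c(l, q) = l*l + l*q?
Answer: 3*√89 ≈ 28.302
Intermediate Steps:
c(l, q) = l² + l*q
M(o) = 5 + o*(-1 + o) (M(o) = 5 + 1*(o*(o - 1)) = 5 + 1*(o*(-1 + o)) = 5 + o*(-1 + o))
J(C, O) = O + O² (J(C, O) = O² + O = O + O²)
√(J(M(3), -18) + 495) = √(-18*(1 - 18) + 495) = √(-18*(-17) + 495) = √(306 + 495) = √801 = 3*√89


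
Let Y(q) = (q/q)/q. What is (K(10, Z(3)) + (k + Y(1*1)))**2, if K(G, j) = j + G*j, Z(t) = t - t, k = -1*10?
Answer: 81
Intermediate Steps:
k = -10
Y(q) = 1/q
Z(t) = 0
(K(10, Z(3)) + (k + Y(1*1)))**2 = (0*(1 + 10) + (-10 + 1/(1*1)))**2 = (0*11 + (-10 + 1/1))**2 = (0 + (-10 + 1))**2 = (0 - 9)**2 = (-9)**2 = 81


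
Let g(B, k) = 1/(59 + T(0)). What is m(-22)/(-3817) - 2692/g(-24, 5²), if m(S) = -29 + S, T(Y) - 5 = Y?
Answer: -657623245/3817 ≈ -1.7229e+5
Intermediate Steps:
T(Y) = 5 + Y
g(B, k) = 1/64 (g(B, k) = 1/(59 + (5 + 0)) = 1/(59 + 5) = 1/64)
m(-22)/(-3817) - 2692/g(-24, 5²) = (-29 - 22)/(-3817) - 2692/1/64 = -51*(-1/3817) - 2692*64 = 51/3817 - 172288 = -657623245/3817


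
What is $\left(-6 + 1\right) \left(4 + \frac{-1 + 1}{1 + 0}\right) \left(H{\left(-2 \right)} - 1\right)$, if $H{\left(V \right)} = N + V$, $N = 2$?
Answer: $20$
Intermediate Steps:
$H{\left(V \right)} = 2 + V$
$\left(-6 + 1\right) \left(4 + \frac{-1 + 1}{1 + 0}\right) \left(H{\left(-2 \right)} - 1\right) = \left(-6 + 1\right) \left(4 + \frac{-1 + 1}{1 + 0}\right) \left(\left(2 - 2\right) - 1\right) = - 5 \left(4 + \frac{0}{1}\right) \left(0 - 1\right) = - 5 \left(4 + 0 \cdot 1\right) \left(-1\right) = - 5 \left(4 + 0\right) \left(-1\right) = - 5 \cdot 4 \left(-1\right) = \left(-5\right) \left(-4\right) = 20$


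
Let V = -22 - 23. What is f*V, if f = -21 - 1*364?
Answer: 17325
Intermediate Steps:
V = -45
f = -385 (f = -21 - 364 = -385)
f*V = -385*(-45) = 17325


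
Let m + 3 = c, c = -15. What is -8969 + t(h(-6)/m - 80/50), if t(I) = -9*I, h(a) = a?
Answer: -44788/5 ≈ -8957.6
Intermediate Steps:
m = -18 (m = -3 - 15 = -18)
-8969 + t(h(-6)/m - 80/50) = -8969 - 9*(-6/(-18) - 80/50) = -8969 - 9*(-6*(-1/18) - 80*1/50) = -8969 - 9*(⅓ - 8/5) = -8969 - 9*(-19/15) = -8969 + 57/5 = -44788/5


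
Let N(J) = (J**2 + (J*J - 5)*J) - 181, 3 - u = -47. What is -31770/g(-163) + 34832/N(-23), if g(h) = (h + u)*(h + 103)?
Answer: -361903/47234 ≈ -7.6619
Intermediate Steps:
u = 50 (u = 3 - 1*(-47) = 3 + 47 = 50)
g(h) = (50 + h)*(103 + h) (g(h) = (h + 50)*(h + 103) = (50 + h)*(103 + h))
N(J) = -181 + J**2 + J*(-5 + J**2) (N(J) = (J**2 + (J**2 - 5)*J) - 181 = (J**2 + (-5 + J**2)*J) - 181 = (J**2 + J*(-5 + J**2)) - 181 = -181 + J**2 + J*(-5 + J**2))
-31770/g(-163) + 34832/N(-23) = -31770/(5150 + (-163)**2 + 153*(-163)) + 34832/(-181 + (-23)**2 + (-23)**3 - 5*(-23)) = -31770/(5150 + 26569 - 24939) + 34832/(-181 + 529 - 12167 + 115) = -31770/6780 + 34832/(-11704) = -31770*1/6780 + 34832*(-1/11704) = -1059/226 - 622/209 = -361903/47234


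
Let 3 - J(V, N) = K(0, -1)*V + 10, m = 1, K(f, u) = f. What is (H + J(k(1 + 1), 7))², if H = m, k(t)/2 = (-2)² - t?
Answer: 36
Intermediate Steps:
k(t) = 8 - 2*t (k(t) = 2*((-2)² - t) = 2*(4 - t) = 8 - 2*t)
J(V, N) = -7 (J(V, N) = 3 - (0*V + 10) = 3 - (0 + 10) = 3 - 1*10 = 3 - 10 = -7)
H = 1
(H + J(k(1 + 1), 7))² = (1 - 7)² = (-6)² = 36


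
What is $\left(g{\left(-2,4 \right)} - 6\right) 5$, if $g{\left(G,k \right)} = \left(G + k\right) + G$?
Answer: $-30$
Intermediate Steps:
$g{\left(G,k \right)} = k + 2 G$
$\left(g{\left(-2,4 \right)} - 6\right) 5 = \left(\left(4 + 2 \left(-2\right)\right) - 6\right) 5 = \left(\left(4 - 4\right) - 6\right) 5 = \left(0 - 6\right) 5 = \left(-6\right) 5 = -30$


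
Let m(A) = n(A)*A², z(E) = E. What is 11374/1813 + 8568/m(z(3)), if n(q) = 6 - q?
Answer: 1760098/5439 ≈ 323.61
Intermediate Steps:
m(A) = A²*(6 - A) (m(A) = (6 - A)*A² = A²*(6 - A))
11374/1813 + 8568/m(z(3)) = 11374/1813 + 8568/((3²*(6 - 1*3))) = 11374*(1/1813) + 8568/((9*(6 - 3))) = 11374/1813 + 8568/((9*3)) = 11374/1813 + 8568/27 = 11374/1813 + 8568*(1/27) = 11374/1813 + 952/3 = 1760098/5439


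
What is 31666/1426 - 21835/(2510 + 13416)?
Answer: 236588003/11355238 ≈ 20.835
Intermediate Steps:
31666/1426 - 21835/(2510 + 13416) = 31666*(1/1426) - 21835/15926 = 15833/713 - 21835*1/15926 = 15833/713 - 21835/15926 = 236588003/11355238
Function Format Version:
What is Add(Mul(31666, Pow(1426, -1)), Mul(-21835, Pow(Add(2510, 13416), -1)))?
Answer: Rational(236588003, 11355238) ≈ 20.835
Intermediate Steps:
Add(Mul(31666, Pow(1426, -1)), Mul(-21835, Pow(Add(2510, 13416), -1))) = Add(Mul(31666, Rational(1, 1426)), Mul(-21835, Pow(15926, -1))) = Add(Rational(15833, 713), Mul(-21835, Rational(1, 15926))) = Add(Rational(15833, 713), Rational(-21835, 15926)) = Rational(236588003, 11355238)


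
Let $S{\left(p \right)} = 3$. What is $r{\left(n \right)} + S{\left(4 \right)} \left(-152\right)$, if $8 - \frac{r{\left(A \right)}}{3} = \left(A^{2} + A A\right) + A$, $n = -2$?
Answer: $-450$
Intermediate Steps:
$r{\left(A \right)} = 24 - 6 A^{2} - 3 A$ ($r{\left(A \right)} = 24 - 3 \left(\left(A^{2} + A A\right) + A\right) = 24 - 3 \left(\left(A^{2} + A^{2}\right) + A\right) = 24 - 3 \left(2 A^{2} + A\right) = 24 - 3 \left(A + 2 A^{2}\right) = 24 - \left(3 A + 6 A^{2}\right) = 24 - 6 A^{2} - 3 A$)
$r{\left(n \right)} + S{\left(4 \right)} \left(-152\right) = \left(24 - 6 \left(-2\right)^{2} - -6\right) + 3 \left(-152\right) = \left(24 - 24 + 6\right) - 456 = 6 - 456 = -450$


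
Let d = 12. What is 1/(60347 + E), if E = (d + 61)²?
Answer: 1/65676 ≈ 1.5226e-5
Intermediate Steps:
E = 5329 (E = (12 + 61)² = 73² = 5329)
1/(60347 + E) = 1/(60347 + 5329) = 1/65676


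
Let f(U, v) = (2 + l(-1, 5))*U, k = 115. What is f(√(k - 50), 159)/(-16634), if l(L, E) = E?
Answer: -7*√65/16634 ≈ -0.0033928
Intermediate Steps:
f(U, v) = 7*U (f(U, v) = (2 + 5)*U = 7*U)
f(√(k - 50), 159)/(-16634) = (7*√(115 - 50))/(-16634) = (7*√65)*(-1/16634) = -7*√65/16634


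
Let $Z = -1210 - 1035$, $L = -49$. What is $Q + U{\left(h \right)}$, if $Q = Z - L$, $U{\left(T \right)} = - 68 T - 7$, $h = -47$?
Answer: $993$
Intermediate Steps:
$Z = -2245$
$U{\left(T \right)} = -7 - 68 T$
$Q = -2196$ ($Q = -2245 - -49 = -2245 + 49 = -2196$)
$Q + U{\left(h \right)} = -2196 - -3189 = -2196 + \left(-7 + 3196\right) = -2196 + 3189 = 993$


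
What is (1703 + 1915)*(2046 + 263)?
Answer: 8353962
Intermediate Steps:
(1703 + 1915)*(2046 + 263) = 3618*2309 = 8353962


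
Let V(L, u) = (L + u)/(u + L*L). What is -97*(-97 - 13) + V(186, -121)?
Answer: 73569663/6895 ≈ 10670.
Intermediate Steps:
V(L, u) = (L + u)/(u + L²)
-97*(-97 - 13) + V(186, -121) = -97*(-97 - 13) + (186 - 121)/(-121 + 186²) = -97*(-110) + 65/(-121 + 34596) = 10670 + 65/34475 = 10670 + (1/34475)*65 = 10670 + 13/6895 = 73569663/6895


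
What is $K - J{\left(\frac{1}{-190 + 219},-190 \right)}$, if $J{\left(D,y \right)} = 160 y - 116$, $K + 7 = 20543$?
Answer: $51052$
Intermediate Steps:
$K = 20536$ ($K = -7 + 20543 = 20536$)
$J{\left(D,y \right)} = -116 + 160 y$
$K - J{\left(\frac{1}{-190 + 219},-190 \right)} = 20536 - \left(-116 + 160 \left(-190\right)\right) = 20536 - \left(-116 - 30400\right) = 20536 - -30516 = 20536 + 30516 = 51052$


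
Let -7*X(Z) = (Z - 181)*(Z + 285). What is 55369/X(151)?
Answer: 387583/13080 ≈ 29.632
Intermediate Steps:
X(Z) = -(-181 + Z)*(285 + Z)/7 (X(Z) = -(Z - 181)*(Z + 285)/7 = -(-181 + Z)*(285 + Z)/7)
55369/X(151) = 55369/(51585/7 - 104/7*151 - 1/7*151**2) = 55369/(51585/7 - 15704/7 - 1/7*22801) = 55369/(51585/7 - 15704/7 - 22801/7) = 55369/(13080/7) = 55369*(7/13080) = 387583/13080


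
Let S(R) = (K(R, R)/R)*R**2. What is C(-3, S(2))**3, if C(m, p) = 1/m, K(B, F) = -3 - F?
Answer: -1/27 ≈ -0.037037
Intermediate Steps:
S(R) = R*(-3 - R) (S(R) = ((-3 - R)/R)*R**2 = R*(-3 - R))
C(-3, S(2))**3 = (1/(-3))**3 = (-1/3)**3 = -1/27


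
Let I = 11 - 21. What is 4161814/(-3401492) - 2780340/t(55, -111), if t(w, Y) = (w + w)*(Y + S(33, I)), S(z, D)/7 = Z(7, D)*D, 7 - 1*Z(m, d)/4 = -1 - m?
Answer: 124728840839/26883692022 ≈ 4.6396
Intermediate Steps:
I = -10
Z(m, d) = 32 + 4*m (Z(m, d) = 28 - 4*(-1 - m) = 28 + (4 + 4*m) = 32 + 4*m)
S(z, D) = 420*D (S(z, D) = 7*((32 + 4*7)*D) = 7*((32 + 28)*D) = 7*(60*D) = 420*D)
t(w, Y) = 2*w*(-4200 + Y) (t(w, Y) = (w + w)*(Y + 420*(-10)) = (2*w)*(Y - 4200) = (2*w)*(-4200 + Y) = 2*w*(-4200 + Y))
4161814/(-3401492) - 2780340/t(55, -111) = 4161814/(-3401492) - 2780340*1/(110*(-4200 - 111)) = 4161814*(-1/3401492) - 2780340/(2*55*(-4311)) = -2080907/1700746 - 2780340/(-474210) = -2080907/1700746 - 2780340*(-1/474210) = -2080907/1700746 + 92678/15807 = 124728840839/26883692022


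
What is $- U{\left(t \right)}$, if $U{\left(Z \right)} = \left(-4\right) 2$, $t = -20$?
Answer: $8$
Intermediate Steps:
$U{\left(Z \right)} = -8$
$- U{\left(t \right)} = \left(-1\right) \left(-8\right) = 8$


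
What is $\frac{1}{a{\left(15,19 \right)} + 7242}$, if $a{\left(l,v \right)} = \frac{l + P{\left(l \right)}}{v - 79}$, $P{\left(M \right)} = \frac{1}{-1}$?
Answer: $\frac{30}{217253} \approx 0.00013809$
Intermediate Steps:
$P{\left(M \right)} = -1$
$a{\left(l,v \right)} = \frac{-1 + l}{-79 + v}$ ($a{\left(l,v \right)} = \frac{l - 1}{v - 79} = \frac{-1 + l}{-79 + v}$)
$\frac{1}{a{\left(15,19 \right)} + 7242} = \frac{1}{\frac{-1 + 15}{-79 + 19} + 7242} = \frac{1}{\frac{1}{-60} \cdot 14 + 7242} = \frac{1}{\left(- \frac{1}{60}\right) 14 + 7242} = \frac{1}{- \frac{7}{30} + 7242} = \frac{1}{\frac{217253}{30}} = \frac{30}{217253}$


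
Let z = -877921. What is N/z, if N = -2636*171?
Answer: 450756/877921 ≈ 0.51344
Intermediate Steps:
N = -450756
N/z = -450756/(-877921) = -450756*(-1/877921) = 450756/877921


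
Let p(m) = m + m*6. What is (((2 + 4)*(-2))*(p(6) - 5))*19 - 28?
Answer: -8464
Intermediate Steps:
p(m) = 7*m (p(m) = m + 6*m = 7*m)
(((2 + 4)*(-2))*(p(6) - 5))*19 - 28 = (((2 + 4)*(-2))*(7*6 - 5))*19 - 28 = ((6*(-2))*(42 - 5))*19 - 28 = -12*37*19 - 28 = -444*19 - 28 = -8436 - 28 = -8464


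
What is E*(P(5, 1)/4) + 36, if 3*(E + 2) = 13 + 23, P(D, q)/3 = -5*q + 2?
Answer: 27/2 ≈ 13.500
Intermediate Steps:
P(D, q) = 6 - 15*q (P(D, q) = 3*(-5*q + 2) = 3*(2 - 5*q) = 6 - 15*q)
E = 10 (E = -2 + (13 + 23)/3 = -2 + (1/3)*36 = -2 + 12 = 10)
E*(P(5, 1)/4) + 36 = 10*((6 - 15*1)/4) + 36 = 10*((6 - 15)*(1/4)) + 36 = 10*(-9*1/4) + 36 = 10*(-9/4) + 36 = -45/2 + 36 = 27/2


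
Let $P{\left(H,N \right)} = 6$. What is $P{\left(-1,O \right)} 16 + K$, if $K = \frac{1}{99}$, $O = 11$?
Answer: $\frac{9505}{99} \approx 96.01$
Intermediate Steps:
$K = \frac{1}{99} \approx 0.010101$
$P{\left(-1,O \right)} 16 + K = 6 \cdot 16 + \frac{1}{99} = 96 + \frac{1}{99} = \frac{9505}{99}$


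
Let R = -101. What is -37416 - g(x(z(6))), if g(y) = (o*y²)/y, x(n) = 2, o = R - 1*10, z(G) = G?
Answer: -37194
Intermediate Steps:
o = -111 (o = -101 - 1*10 = -101 - 10 = -111)
g(y) = -111*y (g(y) = (-111*y²)/y = -111*y)
-37416 - g(x(z(6))) = -37416 - (-111)*2 = -37416 - 1*(-222) = -37416 + 222 = -37194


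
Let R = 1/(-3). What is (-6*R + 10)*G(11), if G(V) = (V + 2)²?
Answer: 2028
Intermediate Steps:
G(V) = (2 + V)²
R = -⅓ ≈ -0.33333
(-6*R + 10)*G(11) = (-6*(-⅓) + 10)*(2 + 11)² = (2 + 10)*13² = 12*169 = 2028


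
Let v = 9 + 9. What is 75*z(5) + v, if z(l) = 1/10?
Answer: 51/2 ≈ 25.500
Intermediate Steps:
z(l) = ⅒
v = 18
75*z(5) + v = 75*(⅒) + 18 = 15/2 + 18 = 51/2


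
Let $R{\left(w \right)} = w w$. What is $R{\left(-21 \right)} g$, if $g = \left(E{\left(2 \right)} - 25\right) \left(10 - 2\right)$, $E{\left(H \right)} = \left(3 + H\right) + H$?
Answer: $-63504$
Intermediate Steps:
$E{\left(H \right)} = 3 + 2 H$
$R{\left(w \right)} = w^{2}$
$g = -144$ ($g = \left(\left(3 + 2 \cdot 2\right) - 25\right) \left(10 - 2\right) = \left(\left(3 + 4\right) - 25\right) 8 = \left(7 - 25\right) 8 = \left(-18\right) 8 = -144$)
$R{\left(-21 \right)} g = \left(-21\right)^{2} \left(-144\right) = 441 \left(-144\right) = -63504$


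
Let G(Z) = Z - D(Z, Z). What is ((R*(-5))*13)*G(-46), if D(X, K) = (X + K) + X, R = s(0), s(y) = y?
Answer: 0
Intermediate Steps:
R = 0
D(X, K) = K + 2*X (D(X, K) = (K + X) + X = K + 2*X)
G(Z) = -2*Z (G(Z) = Z - (Z + 2*Z) = Z - 3*Z = -2*Z)
((R*(-5))*13)*G(-46) = ((0*(-5))*13)*(-2*(-46)) = (0*13)*92 = 0*92 = 0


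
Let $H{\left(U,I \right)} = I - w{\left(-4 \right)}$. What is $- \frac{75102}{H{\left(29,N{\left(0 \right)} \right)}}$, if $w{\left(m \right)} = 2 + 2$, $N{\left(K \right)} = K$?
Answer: $\frac{37551}{2} \approx 18776.0$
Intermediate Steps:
$w{\left(m \right)} = 4$
$H{\left(U,I \right)} = -4 + I$ ($H{\left(U,I \right)} = I - 4 = -4 + I$)
$- \frac{75102}{H{\left(29,N{\left(0 \right)} \right)}} = - \frac{75102}{-4 + 0} = - \frac{75102}{-4} = \left(-75102\right) \left(- \frac{1}{4}\right) = \frac{37551}{2}$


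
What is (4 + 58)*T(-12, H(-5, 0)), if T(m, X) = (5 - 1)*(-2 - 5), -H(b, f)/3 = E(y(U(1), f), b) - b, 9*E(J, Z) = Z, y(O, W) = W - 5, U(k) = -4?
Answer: -1736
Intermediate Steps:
y(O, W) = -5 + W
E(J, Z) = Z/9
H(b, f) = 8*b/3 (H(b, f) = -3*(b/9 - b) = -(-8)*b/3 = 8*b/3)
T(m, X) = -28 (T(m, X) = 4*(-7) = -28)
(4 + 58)*T(-12, H(-5, 0)) = (4 + 58)*(-28) = 62*(-28) = -1736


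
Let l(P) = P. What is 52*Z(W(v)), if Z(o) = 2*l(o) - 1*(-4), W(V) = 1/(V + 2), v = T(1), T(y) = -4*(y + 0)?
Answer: 156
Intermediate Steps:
T(y) = -4*y
v = -4 (v = -4*1 = -4)
W(V) = 1/(2 + V)
Z(o) = 4 + 2*o (Z(o) = 2*o - 1*(-4) = 2*o + 4 = 4 + 2*o)
52*Z(W(v)) = 52*(4 + 2/(2 - 4)) = 52*(4 + 2/(-2)) = 52*(4 + 2*(-½)) = 52*(4 - 1) = 52*3 = 156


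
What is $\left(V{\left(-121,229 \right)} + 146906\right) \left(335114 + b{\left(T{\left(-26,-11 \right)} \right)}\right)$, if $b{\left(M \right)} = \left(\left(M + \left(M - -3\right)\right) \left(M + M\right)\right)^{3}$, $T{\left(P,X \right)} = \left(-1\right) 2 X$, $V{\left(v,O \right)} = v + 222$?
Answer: $1300187762016822$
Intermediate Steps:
$V{\left(v,O \right)} = 222 + v$
$T{\left(P,X \right)} = - 2 X$
$b{\left(M \right)} = 8 M^{3} \left(3 + 2 M\right)^{3}$ ($b{\left(M \right)} = \left(\left(M + \left(M + 3\right)\right) 2 M\right)^{3} = \left(\left(M + \left(3 + M\right)\right) 2 M\right)^{3} = \left(\left(3 + 2 M\right) 2 M\right)^{3} = \left(2 M \left(3 + 2 M\right)\right)^{3} = 8 M^{3} \left(3 + 2 M\right)^{3}$)
$\left(V{\left(-121,229 \right)} + 146906\right) \left(335114 + b{\left(T{\left(-26,-11 \right)} \right)}\right) = \left(\left(222 - 121\right) + 146906\right) \left(335114 + 8 \left(\left(-2\right) \left(-11\right)\right)^{3} \left(3 + 2 \left(\left(-2\right) \left(-11\right)\right)\right)^{3}\right) = \left(101 + 146906\right) \left(335114 + 8 \cdot 22^{3} \left(3 + 2 \cdot 22\right)^{3}\right) = 147007 \left(335114 + 8 \cdot 10648 \left(3 + 44\right)^{3}\right) = 147007 \left(335114 + 8 \cdot 10648 \cdot 47^{3}\right) = 147007 \left(335114 + 8 \cdot 10648 \cdot 103823\right) = 147007 \left(335114 + 8844058432\right) = 147007 \cdot 8844393546 = 1300187762016822$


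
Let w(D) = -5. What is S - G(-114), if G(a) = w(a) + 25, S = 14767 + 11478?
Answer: 26225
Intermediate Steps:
S = 26245
G(a) = 20 (G(a) = -5 + 25 = 20)
S - G(-114) = 26245 - 1*20 = 26245 - 20 = 26225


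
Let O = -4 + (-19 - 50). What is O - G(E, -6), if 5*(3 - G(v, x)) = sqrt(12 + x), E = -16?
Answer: -76 + sqrt(6)/5 ≈ -75.510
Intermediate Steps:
G(v, x) = 3 - sqrt(12 + x)/5
O = -73 (O = -4 - 69 = -73)
O - G(E, -6) = -73 - (3 - sqrt(12 - 6)/5) = -73 - (3 - sqrt(6)/5) = -73 + (-3 + sqrt(6)/5) = -76 + sqrt(6)/5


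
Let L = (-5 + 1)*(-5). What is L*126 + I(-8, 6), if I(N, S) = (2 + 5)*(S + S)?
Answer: 2604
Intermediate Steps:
I(N, S) = 14*S (I(N, S) = 7*(2*S) = 14*S)
L = 20 (L = -4*(-5) = 20)
L*126 + I(-8, 6) = 20*126 + 14*6 = 2520 + 84 = 2604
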